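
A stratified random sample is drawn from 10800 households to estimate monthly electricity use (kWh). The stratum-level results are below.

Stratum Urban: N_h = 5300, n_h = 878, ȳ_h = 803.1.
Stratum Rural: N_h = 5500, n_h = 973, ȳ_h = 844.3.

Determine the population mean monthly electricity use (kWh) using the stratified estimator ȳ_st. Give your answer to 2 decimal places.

ȳ_st ≈ 824.08

N = Σ N_h = 10800. Stratum weights W_h = N_h/N.
ȳ_st = (5300·803.1 + 5500·844.3) / 10800 = 824.0815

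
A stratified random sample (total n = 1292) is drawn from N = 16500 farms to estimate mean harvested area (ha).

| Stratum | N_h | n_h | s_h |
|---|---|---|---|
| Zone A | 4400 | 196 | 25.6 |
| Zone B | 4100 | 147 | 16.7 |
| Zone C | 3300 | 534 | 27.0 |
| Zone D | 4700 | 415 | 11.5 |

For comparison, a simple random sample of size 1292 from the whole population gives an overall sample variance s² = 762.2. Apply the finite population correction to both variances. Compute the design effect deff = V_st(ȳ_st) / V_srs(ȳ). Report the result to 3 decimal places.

deff ≈ 0.753

V̂(ȳ_st) = Σ W_h² (1 − n_h/N_h) s_h²/n_h, with W_h = N_h/N and N = 16500:
  stratum Zone A: (4400/16500)²·(1 − 196/4400)·25.6²/196 = 0.227181
  stratum Zone B: (4100/16500)²·(1 − 147/4100)·16.7²/147 = 0.112943
  stratum Zone C: (3300/16500)²·(1 − 534/3300)·27.0²/534 = 0.0457704
  stratum Zone D: (4700/16500)²·(1 − 415/4700)·11.5²/415 = 0.0235737
V_st = 0.409468
V_srs = (1 − 1292/16500)·762.2/1292 = 0.543744
deff = V_st / V_srs = 0.409468/0.543744 = 0.7531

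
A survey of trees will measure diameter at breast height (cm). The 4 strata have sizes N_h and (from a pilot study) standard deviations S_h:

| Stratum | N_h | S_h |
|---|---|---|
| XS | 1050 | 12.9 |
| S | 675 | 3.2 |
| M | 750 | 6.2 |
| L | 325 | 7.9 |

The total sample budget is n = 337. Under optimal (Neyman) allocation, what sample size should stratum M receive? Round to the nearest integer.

68

Neyman allocation: n_h = n · N_h S_h / Σ N_i S_i, with n = 337.
  stratum XS: N_h·S_h = 1050·12.9 = 13545.00
  stratum S: N_h·S_h = 675·3.2 = 2160.00
  stratum M: N_h·S_h = 750·6.2 = 4650.00
  stratum L: N_h·S_h = 325·7.9 = 2567.50
Σ N_h S_h = 22922.50
n for stratum M = 337·4650.00/22922.50 = 68.363 → 68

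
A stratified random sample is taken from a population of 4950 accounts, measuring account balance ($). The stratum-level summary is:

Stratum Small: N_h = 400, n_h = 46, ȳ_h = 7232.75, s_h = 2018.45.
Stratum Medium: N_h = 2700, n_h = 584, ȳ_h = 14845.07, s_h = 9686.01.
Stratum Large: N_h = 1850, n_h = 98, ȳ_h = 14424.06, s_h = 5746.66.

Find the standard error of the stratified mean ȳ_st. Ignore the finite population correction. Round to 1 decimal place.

SE(ȳ_st) ≈ 308.9

V̂(ȳ_st) = Σ W_h² s_h²/n_h, with W_h = N_h/N and N = 4950:
  stratum Small: (400/4950)²·2018.45²/46 = 578.346
  stratum Medium: (2700/4950)²·9686.01²/584 = 47796.3
  stratum Large: (1850/4950)²·5746.66²/98 = 47069.3
V̂(ȳ_st) = 95444
SE(ȳ_st) = √95444 = 308.94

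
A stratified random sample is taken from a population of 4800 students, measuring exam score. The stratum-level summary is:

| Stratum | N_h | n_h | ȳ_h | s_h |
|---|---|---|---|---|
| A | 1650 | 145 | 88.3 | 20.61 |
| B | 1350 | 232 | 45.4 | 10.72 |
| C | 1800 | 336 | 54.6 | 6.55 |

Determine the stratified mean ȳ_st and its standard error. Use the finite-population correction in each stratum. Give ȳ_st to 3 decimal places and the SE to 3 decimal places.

ȳ_st ≈ 63.597, SE ≈ 0.602

ȳ_st = Σ W_h ȳ_h = (1650·88.3 + 1350·45.4 + 1800·54.6)/4800 = 63.59687
V̂(ȳ_st) = Σ W_h² (1 − n_h/N_h) s_h²/n_h, with W_h = N_h/N and N = 4800:
  stratum A: (1650/4800)²·(1 − 145/1650)·20.61²/145 = 0.315737
  stratum B: (1350/4800)²·(1 − 232/1350)·10.72²/232 = 0.0324485
  stratum C: (1800/4800)²·(1 − 336/1800)·6.55²/336 = 0.0146041
V̂(ȳ_st) = 0.36279
SE(ȳ_st) = √0.36279 = 0.60232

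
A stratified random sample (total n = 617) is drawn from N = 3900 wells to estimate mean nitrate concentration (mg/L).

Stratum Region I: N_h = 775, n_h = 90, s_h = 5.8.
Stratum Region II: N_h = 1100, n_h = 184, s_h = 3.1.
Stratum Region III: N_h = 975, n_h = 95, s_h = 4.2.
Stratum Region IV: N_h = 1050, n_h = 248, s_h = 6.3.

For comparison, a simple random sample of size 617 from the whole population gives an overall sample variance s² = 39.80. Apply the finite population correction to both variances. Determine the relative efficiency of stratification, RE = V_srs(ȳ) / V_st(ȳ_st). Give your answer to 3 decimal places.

RE ≈ 1.515

V̂(ȳ_st) = Σ W_h² (1 − n_h/N_h) s_h²/n_h, with W_h = N_h/N and N = 3900:
  stratum Region I: (775/3900)²·(1 − 90/775)·5.8²/90 = 0.013046
  stratum Region II: (1100/3900)²·(1 − 184/1100)·3.1²/184 = 0.00345991
  stratum Region III: (975/3900)²·(1 − 95/975)·4.2²/95 = 0.0104745
  stratum Region IV: (1050/3900)²·(1 − 248/1050)·6.3²/248 = 0.00886062
V_st = 0.035841
V_srs = (1 − 617/3900)·39.80/617 = 0.0543005
Relative efficiency = V_srs / V_st = 0.0543005/0.035841 = 1.5150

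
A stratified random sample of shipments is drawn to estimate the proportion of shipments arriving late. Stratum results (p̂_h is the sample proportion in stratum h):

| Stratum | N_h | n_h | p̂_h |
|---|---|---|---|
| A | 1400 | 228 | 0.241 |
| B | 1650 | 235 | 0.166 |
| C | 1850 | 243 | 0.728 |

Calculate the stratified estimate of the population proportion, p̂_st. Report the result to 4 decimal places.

N = 4900; stratum weights W_h = N_h/N.
p̂_st = Σ W_h p̂_h = (1400·0.241 + 1650·0.166 + 1850·0.728)/4900 = 0.39961

p̂_st ≈ 0.3996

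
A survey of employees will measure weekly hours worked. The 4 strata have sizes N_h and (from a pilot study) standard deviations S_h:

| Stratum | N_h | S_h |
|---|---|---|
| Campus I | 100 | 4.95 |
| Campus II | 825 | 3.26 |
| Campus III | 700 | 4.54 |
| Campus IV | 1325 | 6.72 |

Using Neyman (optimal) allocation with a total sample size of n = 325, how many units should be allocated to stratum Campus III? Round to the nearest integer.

Neyman allocation: n_h = n · N_h S_h / Σ N_i S_i, with n = 325.
  stratum Campus I: N_h·S_h = 100·4.95 = 495.00
  stratum Campus II: N_h·S_h = 825·3.26 = 2689.50
  stratum Campus III: N_h·S_h = 700·4.54 = 3178.00
  stratum Campus IV: N_h·S_h = 1325·6.72 = 8904.00
Σ N_h S_h = 15266.50
n for stratum Campus III = 325·3178.00/15266.50 = 67.655 → 68

68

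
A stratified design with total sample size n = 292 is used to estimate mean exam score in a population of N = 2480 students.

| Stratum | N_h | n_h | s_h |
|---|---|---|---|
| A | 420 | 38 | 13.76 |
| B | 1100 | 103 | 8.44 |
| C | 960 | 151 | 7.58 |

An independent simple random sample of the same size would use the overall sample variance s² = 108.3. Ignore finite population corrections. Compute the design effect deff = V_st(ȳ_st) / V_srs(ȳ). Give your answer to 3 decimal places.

deff ≈ 0.906

V̂(ȳ_st) = Σ W_h² s_h²/n_h, with W_h = N_h/N and N = 2480:
  stratum A: (420/2480)²·13.76²/38 = 0.142905
  stratum B: (1100/2480)²·8.44²/103 = 0.13606
  stratum C: (960/2480)²·7.58²/151 = 0.0570165
V_st = 0.335982
V_srs = s²/n = 108.3/292 = 0.37089
deff = V_st / V_srs = 0.335982/0.37089 = 0.9059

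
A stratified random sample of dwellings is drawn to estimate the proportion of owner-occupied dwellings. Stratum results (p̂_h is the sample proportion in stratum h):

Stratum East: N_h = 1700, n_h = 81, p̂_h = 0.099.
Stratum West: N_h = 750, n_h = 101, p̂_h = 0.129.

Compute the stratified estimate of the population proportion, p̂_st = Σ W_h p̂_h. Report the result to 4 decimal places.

p̂_st ≈ 0.1082

N = 2450; stratum weights W_h = N_h/N.
p̂_st = Σ W_h p̂_h = (1700·0.099 + 750·0.129)/2450 = 0.10818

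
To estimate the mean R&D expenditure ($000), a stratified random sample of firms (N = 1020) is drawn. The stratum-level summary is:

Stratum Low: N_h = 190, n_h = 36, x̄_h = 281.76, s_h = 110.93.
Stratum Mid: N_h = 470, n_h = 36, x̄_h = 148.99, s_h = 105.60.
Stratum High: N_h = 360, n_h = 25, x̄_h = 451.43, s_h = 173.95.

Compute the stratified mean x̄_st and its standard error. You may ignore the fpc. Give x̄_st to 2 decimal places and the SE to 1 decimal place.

x̄_st ≈ 280.47, SE ≈ 15.1

x̄_st = Σ W_h x̄_h = (190·281.76 + 470·148.99 + 360·451.43)/1020 = 280.46520
V̂(x̄_st) = Σ W_h² s_h²/n_h, with W_h = N_h/N and N = 1020:
  stratum Low: (190/1020)²·110.93²/36 = 11.8605
  stratum Mid: (470/1020)²·105.60²/36 = 65.7689
  stratum High: (360/1020)²·173.95²/25 = 150.77
V̂(x̄_st) = 228.399
SE(x̄_st) = √228.399 = 15.1129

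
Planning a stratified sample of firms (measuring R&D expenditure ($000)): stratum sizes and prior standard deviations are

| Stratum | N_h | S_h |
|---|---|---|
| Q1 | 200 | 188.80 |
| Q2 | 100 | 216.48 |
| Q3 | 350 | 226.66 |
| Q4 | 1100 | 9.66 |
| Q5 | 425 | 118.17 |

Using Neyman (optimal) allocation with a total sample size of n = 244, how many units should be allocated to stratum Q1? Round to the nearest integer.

Neyman allocation: n_h = n · N_h S_h / Σ N_i S_i, with n = 244.
  stratum Q1: N_h·S_h = 200·188.80 = 37760.00
  stratum Q2: N_h·S_h = 100·216.48 = 21648.00
  stratum Q3: N_h·S_h = 350·226.66 = 79331.00
  stratum Q4: N_h·S_h = 1100·9.66 = 10626.00
  stratum Q5: N_h·S_h = 425·118.17 = 50222.25
Σ N_h S_h = 199587.25
n for stratum Q1 = 244·37760.00/199587.25 = 46.162 → 46

46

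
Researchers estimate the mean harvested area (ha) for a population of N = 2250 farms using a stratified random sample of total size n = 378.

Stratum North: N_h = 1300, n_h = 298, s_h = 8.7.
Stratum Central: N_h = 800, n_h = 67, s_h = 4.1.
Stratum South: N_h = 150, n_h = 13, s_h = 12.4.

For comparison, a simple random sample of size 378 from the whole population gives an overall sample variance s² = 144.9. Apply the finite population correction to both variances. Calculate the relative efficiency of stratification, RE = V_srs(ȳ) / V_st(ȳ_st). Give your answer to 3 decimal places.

V̂(ȳ_st) = Σ W_h² (1 − n_h/N_h) s_h²/n_h, with W_h = N_h/N and N = 2250:
  stratum North: (1300/2250)²·(1 − 298/1300)·8.7²/298 = 0.0653534
  stratum Central: (800/2250)²·(1 − 67/800)·4.1²/67 = 0.0290618
  stratum South: (150/2250)²·(1 − 13/150)·12.4²/13 = 0.0480117
V_st = 0.142427
V_srs = (1 − 378/2250)·144.9/378 = 0.318933
Relative efficiency = V_srs / V_st = 0.318933/0.142427 = 2.2393

RE ≈ 2.239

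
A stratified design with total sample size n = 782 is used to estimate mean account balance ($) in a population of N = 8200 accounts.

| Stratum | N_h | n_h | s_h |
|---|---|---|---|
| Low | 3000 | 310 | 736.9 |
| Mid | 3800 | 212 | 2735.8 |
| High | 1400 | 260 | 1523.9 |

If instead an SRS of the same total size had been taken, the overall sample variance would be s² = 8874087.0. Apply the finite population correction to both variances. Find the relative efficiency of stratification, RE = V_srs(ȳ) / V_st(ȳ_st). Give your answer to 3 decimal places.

V̂(ȳ_st) = Σ W_h² (1 − n_h/N_h) s_h²/n_h, with W_h = N_h/N and N = 8200:
  stratum Low: (3000/8200)²·(1 − 310/3000)·736.9²/310 = 210.233
  stratum Mid: (3800/8200)²·(1 − 212/3800)·2735.8²/212 = 7158.82
  stratum High: (1400/8200)²·(1 − 260/1400)·1523.9²/260 = 212.004
V_st = 7581.05
V_srs = (1 − 782/8200)·8874087.0/782 = 10265.7
Relative efficiency = V_srs / V_st = 10265.7/7581.05 = 1.3541

RE ≈ 1.354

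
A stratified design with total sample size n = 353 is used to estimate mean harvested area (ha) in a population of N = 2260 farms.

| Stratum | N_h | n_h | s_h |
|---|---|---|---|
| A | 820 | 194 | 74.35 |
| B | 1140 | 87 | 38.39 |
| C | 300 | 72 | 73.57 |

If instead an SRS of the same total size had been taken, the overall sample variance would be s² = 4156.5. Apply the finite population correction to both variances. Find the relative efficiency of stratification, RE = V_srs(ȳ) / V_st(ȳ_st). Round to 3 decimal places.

V̂(ȳ_st) = Σ W_h² (1 − n_h/N_h) s_h²/n_h, with W_h = N_h/N and N = 2260:
  stratum A: (820/2260)²·(1 − 194/820)·74.35²/194 = 2.86373
  stratum B: (1140/2260)²·(1 − 87/1140)·38.39²/87 = 3.98138
  stratum C: (300/2260)²·(1 − 72/300)·73.57²/72 = 1.00672
V_st = 7.85182
V_srs = (1 − 353/2260)·4156.5/353 = 9.93563
Relative efficiency = V_srs / V_st = 9.93563/7.85182 = 1.2654

RE ≈ 1.265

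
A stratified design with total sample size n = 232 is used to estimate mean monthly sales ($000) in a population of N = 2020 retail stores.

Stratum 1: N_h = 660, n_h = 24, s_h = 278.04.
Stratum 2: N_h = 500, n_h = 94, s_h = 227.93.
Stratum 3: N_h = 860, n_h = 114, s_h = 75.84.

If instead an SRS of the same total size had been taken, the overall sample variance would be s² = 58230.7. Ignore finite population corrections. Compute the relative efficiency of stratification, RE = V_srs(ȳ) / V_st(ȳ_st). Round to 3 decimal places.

V̂(ȳ_st) = Σ W_h² s_h²/n_h, with W_h = N_h/N and N = 2020:
  stratum 1: (660/2020)²·278.04²/24 = 343.865
  stratum 2: (500/2020)²·227.93²/94 = 33.862
  stratum 3: (860/2020)²·75.84²/114 = 9.14505
V_st = 386.872
V_srs = s²/n = 58230.7/232 = 250.994
Relative efficiency = V_srs / V_st = 250.994/386.872 = 0.6488

RE ≈ 0.649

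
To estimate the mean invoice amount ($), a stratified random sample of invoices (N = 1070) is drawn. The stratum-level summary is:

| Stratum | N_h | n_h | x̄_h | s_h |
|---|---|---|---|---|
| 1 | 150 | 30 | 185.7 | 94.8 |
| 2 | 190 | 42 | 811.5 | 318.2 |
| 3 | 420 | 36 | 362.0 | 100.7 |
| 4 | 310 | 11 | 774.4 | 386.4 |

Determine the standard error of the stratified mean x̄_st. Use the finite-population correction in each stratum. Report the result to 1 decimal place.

V̂(x̄_st) = Σ W_h² (1 − n_h/N_h) s_h²/n_h, with W_h = N_h/N and N = 1070:
  stratum 1: (150/1070)²·(1 − 30/150)·94.8²/30 = 4.70978
  stratum 2: (190/1070)²·(1 − 42/190)·318.2²/42 = 59.2105
  stratum 3: (420/1070)²·(1 − 36/420)·100.7²/36 = 39.6798
  stratum 4: (310/1070)²·(1 − 11/310)·386.4²/11 = 1098.87
V̂(x̄_st) = 1202.47
SE(x̄_st) = √1202.47 = 34.6767

SE(x̄_st) ≈ 34.7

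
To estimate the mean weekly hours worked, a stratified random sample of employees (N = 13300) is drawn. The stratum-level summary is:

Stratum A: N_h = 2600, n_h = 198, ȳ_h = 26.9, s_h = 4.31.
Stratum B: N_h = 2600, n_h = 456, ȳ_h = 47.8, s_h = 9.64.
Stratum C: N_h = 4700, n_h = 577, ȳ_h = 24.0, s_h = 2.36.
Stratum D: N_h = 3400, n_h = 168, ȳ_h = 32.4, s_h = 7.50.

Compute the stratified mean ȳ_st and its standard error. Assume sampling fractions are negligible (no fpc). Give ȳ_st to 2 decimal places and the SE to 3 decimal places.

ȳ_st ≈ 31.37, SE ≈ 0.186

ȳ_st = Σ W_h ȳ_h = (2600·26.9 + 2600·47.8 + 4700·24.0 + 3400·32.4)/13300 = 31.36692
V̂(ȳ_st) = Σ W_h² s_h²/n_h, with W_h = N_h/N and N = 13300:
  stratum A: (2600/13300)²·4.31²/198 = 0.00358536
  stratum B: (2600/13300)²·9.64²/456 = 0.00778812
  stratum C: (4700/13300)²·2.36²/577 = 0.00120543
  stratum D: (3400/13300)²·7.50²/168 = 0.021881
V̂(ȳ_st) = 0.0344599
SE(ȳ_st) = √0.0344599 = 0.185634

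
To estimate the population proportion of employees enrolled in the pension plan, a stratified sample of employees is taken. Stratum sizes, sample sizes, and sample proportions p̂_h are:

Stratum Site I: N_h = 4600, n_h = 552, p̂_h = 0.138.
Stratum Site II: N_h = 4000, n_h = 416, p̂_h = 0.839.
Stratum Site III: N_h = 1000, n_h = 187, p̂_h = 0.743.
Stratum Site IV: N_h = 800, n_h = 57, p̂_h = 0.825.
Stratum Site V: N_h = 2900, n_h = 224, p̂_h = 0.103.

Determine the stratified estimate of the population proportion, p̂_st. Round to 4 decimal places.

p̂_st ≈ 0.4280

N = 13300; stratum weights W_h = N_h/N.
p̂_st = Σ W_h p̂_h = (4600·0.138 + 4000·0.839 + 1000·0.743 + 800·0.825 + 2900·0.103)/13300 = 0.42801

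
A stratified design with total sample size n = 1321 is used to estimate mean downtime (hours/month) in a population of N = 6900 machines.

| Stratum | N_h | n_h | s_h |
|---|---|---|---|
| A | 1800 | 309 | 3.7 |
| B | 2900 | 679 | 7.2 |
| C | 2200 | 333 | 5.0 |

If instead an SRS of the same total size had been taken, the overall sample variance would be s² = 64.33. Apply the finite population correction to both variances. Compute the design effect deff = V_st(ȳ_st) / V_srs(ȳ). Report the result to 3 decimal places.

V̂(ȳ_st) = Σ W_h² (1 − n_h/N_h) s_h²/n_h, with W_h = N_h/N and N = 6900:
  stratum A: (1800/6900)²·(1 − 309/1800)·3.7²/309 = 0.00249745
  stratum B: (2900/6900)²·(1 − 679/2900)·7.2²/679 = 0.0103287
  stratum C: (2200/6900)²·(1 − 333/2200)·5.0²/333 = 0.00647686
V_st = 0.019303
V_srs = (1 − 1321/6900)·64.33/1321 = 0.0393748
deff = V_st / V_srs = 0.019303/0.0393748 = 0.4902

deff ≈ 0.490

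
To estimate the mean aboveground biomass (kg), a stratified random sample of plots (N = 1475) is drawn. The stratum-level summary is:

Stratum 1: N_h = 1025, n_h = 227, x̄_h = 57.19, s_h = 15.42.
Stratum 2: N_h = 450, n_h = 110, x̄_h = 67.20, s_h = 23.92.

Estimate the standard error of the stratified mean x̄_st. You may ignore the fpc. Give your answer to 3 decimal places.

V̂(x̄_st) = Σ W_h² s_h²/n_h, with W_h = N_h/N and N = 1475:
  stratum 1: (1025/1475)²·15.42²/227 = 0.505832
  stratum 2: (450/1475)²·23.92²/110 = 0.48414
V̂(x̄_st) = 0.989972
SE(x̄_st) = √0.989972 = 0.994973

SE(x̄_st) ≈ 0.995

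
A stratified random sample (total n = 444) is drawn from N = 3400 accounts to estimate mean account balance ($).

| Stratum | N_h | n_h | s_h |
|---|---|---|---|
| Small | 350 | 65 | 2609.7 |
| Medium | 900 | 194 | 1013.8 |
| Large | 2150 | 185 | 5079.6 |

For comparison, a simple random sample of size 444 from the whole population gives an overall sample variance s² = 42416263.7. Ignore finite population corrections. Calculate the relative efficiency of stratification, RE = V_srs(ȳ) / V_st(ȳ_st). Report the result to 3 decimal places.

V̂(ȳ_st) = Σ W_h² s_h²/n_h, with W_h = N_h/N and N = 3400:
  stratum Small: (350/3400)²·2609.7²/65 = 1110.31
  stratum Medium: (900/3400)²·1013.8²/194 = 371.219
  stratum Large: (2150/3400)²·5079.6²/185 = 55770.7
V_st = 57252.3
V_srs = s²/n = 42416263.7/444 = 95532.1
Relative efficiency = V_srs / V_st = 95532.1/57252.3 = 1.6686

RE ≈ 1.669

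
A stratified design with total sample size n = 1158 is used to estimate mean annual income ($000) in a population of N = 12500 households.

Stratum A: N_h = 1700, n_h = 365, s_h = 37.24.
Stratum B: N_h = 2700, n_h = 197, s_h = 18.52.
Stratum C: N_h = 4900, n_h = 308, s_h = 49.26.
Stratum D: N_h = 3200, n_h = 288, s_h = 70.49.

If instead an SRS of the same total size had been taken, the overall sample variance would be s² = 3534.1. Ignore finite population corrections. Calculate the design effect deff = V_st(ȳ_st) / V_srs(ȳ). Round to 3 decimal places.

deff ≈ 0.817

V̂(ȳ_st) = Σ W_h² s_h²/n_h, with W_h = N_h/N and N = 12500:
  stratum A: (1700/12500)²·37.24²/365 = 0.0702756
  stratum B: (2700/12500)²·18.52²/197 = 0.0812313
  stratum C: (4900/12500)²·49.26²/308 = 1.21063
  stratum D: (3200/12500)²·70.49²/288 = 1.13069
V_st = 2.49282
V_srs = s²/n = 3534.1/1158 = 3.0519
deff = V_st / V_srs = 2.49282/3.0519 = 0.8168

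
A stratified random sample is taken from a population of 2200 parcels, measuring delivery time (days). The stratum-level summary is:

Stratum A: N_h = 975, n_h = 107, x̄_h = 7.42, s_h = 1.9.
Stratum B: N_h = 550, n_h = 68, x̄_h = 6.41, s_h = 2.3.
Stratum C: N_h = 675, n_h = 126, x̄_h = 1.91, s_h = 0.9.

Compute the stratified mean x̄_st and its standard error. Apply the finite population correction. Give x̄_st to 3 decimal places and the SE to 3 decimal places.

x̄_st ≈ 5.477, SE ≈ 0.103

x̄_st = Σ W_h x̄_h = (975·7.42 + 550·6.41 + 675·1.91)/2200 = 5.47693
V̂(x̄_st) = Σ W_h² (1 − n_h/N_h) s_h²/n_h, with W_h = N_h/N and N = 2200:
  stratum A: (975/2200)²·(1 − 107/975)·1.9²/107 = 0.00589933
  stratum B: (550/2200)²·(1 − 68/550)·2.3²/68 = 0.004261
  stratum C: (675/2200)²·(1 − 126/675)·0.9²/126 = 0.000492204
V̂(x̄_st) = 0.0106525
SE(x̄_st) = √0.0106525 = 0.103211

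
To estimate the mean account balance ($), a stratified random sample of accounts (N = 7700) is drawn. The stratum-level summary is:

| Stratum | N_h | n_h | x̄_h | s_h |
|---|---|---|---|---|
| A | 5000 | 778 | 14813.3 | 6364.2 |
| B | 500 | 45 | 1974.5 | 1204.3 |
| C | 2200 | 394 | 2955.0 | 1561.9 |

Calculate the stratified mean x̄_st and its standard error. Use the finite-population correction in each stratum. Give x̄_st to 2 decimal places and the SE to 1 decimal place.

x̄_st = Σ W_h x̄_h = (5000·14813.3 + 500·1974.5 + 2200·2955.0)/7700 = 10591.52597
V̂(x̄_st) = Σ W_h² (1 − n_h/N_h) s_h²/n_h, with W_h = N_h/N and N = 7700:
  stratum A: (5000/7700)²·(1 − 778/5000)·6364.2²/778 = 18535.9
  stratum B: (500/7700)²·(1 − 45/500)·1204.3²/45 = 123.668
  stratum C: (2200/7700)²·(1 − 394/2200)·1561.9²/394 = 414.925
V̂(x̄_st) = 19074.5
SE(x̄_st) = √19074.5 = 138.111

x̄_st ≈ 10591.53, SE ≈ 138.1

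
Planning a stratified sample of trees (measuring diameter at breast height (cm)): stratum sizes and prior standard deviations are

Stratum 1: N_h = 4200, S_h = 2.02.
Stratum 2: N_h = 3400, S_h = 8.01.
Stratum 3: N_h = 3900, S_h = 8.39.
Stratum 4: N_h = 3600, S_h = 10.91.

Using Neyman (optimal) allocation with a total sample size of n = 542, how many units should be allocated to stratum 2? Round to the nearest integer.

137

Neyman allocation: n_h = n · N_h S_h / Σ N_i S_i, with n = 542.
  stratum 1: N_h·S_h = 4200·2.02 = 8484.00
  stratum 2: N_h·S_h = 3400·8.01 = 27234.00
  stratum 3: N_h·S_h = 3900·8.39 = 32721.00
  stratum 4: N_h·S_h = 3600·10.91 = 39276.00
Σ N_h S_h = 107715.00
n for stratum 2 = 542·27234.00/107715.00 = 137.036 → 137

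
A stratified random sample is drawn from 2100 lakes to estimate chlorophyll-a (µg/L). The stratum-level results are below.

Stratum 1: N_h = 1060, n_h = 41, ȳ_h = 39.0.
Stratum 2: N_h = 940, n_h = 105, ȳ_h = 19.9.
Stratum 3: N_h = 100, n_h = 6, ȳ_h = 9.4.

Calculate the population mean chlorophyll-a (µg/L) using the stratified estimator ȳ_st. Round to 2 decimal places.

ȳ_st ≈ 29.04

N = Σ N_h = 2100. Stratum weights W_h = N_h/N.
ȳ_st = (1060·39.0 + 940·19.9 + 100·9.4) / 2100 = 29.0410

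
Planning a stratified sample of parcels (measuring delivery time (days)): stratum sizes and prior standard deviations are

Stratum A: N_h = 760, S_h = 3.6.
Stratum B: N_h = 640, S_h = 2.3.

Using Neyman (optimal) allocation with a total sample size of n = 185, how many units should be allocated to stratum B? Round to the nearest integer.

65

Neyman allocation: n_h = n · N_h S_h / Σ N_i S_i, with n = 185.
  stratum A: N_h·S_h = 760·3.6 = 2736.00
  stratum B: N_h·S_h = 640·2.3 = 1472.00
Σ N_h S_h = 4208.00
n for stratum B = 185·1472.00/4208.00 = 64.715 → 65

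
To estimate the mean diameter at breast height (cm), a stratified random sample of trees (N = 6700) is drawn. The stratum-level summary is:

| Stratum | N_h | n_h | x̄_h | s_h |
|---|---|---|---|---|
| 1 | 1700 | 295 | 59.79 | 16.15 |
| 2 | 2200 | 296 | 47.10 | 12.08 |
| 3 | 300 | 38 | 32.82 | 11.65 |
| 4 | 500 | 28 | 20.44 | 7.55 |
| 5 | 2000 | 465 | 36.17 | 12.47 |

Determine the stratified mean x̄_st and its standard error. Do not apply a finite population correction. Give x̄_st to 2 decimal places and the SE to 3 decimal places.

x̄_st = Σ W_h x̄_h = (1700·59.79 + 2200·47.10 + 300·32.82 + 500·20.44 + 2000·36.17)/6700 = 44.42821
V̂(x̄_st) = Σ W_h² s_h²/n_h, with W_h = N_h/N and N = 6700:
  stratum 1: (1700/6700)²·16.15²/295 = 0.0569208
  stratum 2: (2200/6700)²·12.08²/296 = 0.0531542
  stratum 3: (300/6700)²·11.65²/38 = 0.00716079
  stratum 4: (500/6700)²·7.55²/28 = 0.0113377
  stratum 5: (2000/6700)²·12.47²/465 = 0.0297982
V̂(x̄_st) = 0.158372
SE(x̄_st) = √0.158372 = 0.39796

x̄_st ≈ 44.43, SE ≈ 0.398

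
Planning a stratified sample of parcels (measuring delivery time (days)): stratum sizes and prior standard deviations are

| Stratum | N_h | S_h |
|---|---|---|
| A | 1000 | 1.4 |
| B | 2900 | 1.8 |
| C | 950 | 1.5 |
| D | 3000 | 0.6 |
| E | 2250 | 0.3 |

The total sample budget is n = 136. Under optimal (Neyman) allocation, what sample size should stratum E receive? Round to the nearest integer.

Neyman allocation: n_h = n · N_h S_h / Σ N_i S_i, with n = 136.
  stratum A: N_h·S_h = 1000·1.4 = 1400.00
  stratum B: N_h·S_h = 2900·1.8 = 5220.00
  stratum C: N_h·S_h = 950·1.5 = 1425.00
  stratum D: N_h·S_h = 3000·0.6 = 1800.00
  stratum E: N_h·S_h = 2250·0.3 = 675.00
Σ N_h S_h = 10520.00
n for stratum E = 136·675.00/10520.00 = 8.726 → 9

9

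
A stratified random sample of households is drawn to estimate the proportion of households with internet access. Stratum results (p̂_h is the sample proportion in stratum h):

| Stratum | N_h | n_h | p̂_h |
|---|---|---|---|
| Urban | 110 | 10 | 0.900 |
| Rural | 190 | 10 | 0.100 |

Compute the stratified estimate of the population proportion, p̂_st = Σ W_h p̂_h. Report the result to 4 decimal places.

p̂_st ≈ 0.3933

N = 300; stratum weights W_h = N_h/N.
p̂_st = Σ W_h p̂_h = (110·0.900 + 190·0.100)/300 = 0.39333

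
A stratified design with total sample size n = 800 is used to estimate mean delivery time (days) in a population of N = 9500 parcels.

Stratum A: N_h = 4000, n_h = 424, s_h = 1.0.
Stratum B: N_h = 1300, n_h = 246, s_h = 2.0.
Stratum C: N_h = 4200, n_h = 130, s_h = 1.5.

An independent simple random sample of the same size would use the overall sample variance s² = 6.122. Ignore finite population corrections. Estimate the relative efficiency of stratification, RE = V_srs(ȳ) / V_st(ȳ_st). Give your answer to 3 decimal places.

V̂(ȳ_st) = Σ W_h² s_h²/n_h, with W_h = N_h/N and N = 9500:
  stratum A: (4000/9500)²·1.0²/424 = 0.000418126
  stratum B: (1300/9500)²·2.0²/246 = 0.000304484
  stratum C: (4200/9500)²·1.5²/130 = 0.00338291
V_st = 0.00410552
V_srs = s²/n = 6.122/800 = 0.0076525
Relative efficiency = V_srs / V_st = 0.0076525/0.00410552 = 1.8640

RE ≈ 1.864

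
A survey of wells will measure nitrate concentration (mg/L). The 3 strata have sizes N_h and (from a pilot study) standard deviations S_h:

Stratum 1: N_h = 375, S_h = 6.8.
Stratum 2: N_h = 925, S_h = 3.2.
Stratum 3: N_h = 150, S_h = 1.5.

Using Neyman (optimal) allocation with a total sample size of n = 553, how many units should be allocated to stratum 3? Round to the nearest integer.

22

Neyman allocation: n_h = n · N_h S_h / Σ N_i S_i, with n = 553.
  stratum 1: N_h·S_h = 375·6.8 = 2550.00
  stratum 2: N_h·S_h = 925·3.2 = 2960.00
  stratum 3: N_h·S_h = 150·1.5 = 225.00
Σ N_h S_h = 5735.00
n for stratum 3 = 553·225.00/5735.00 = 21.696 → 22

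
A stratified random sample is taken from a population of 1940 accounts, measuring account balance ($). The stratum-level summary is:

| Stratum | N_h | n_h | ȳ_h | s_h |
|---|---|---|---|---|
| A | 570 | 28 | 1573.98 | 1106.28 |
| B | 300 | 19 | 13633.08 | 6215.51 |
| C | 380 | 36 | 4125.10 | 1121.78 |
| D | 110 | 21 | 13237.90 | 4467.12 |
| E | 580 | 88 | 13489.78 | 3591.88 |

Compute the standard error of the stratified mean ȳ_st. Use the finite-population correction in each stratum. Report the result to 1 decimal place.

V̂(ȳ_st) = Σ W_h² (1 − n_h/N_h) s_h²/n_h, with W_h = N_h/N and N = 1940:
  stratum A: (570/1940)²·(1 − 28/570)·1106.28²/28 = 3587.92
  stratum B: (300/1940)²·(1 − 19/300)·6215.51²/19 = 45543.3
  stratum C: (380/1940)²·(1 − 36/380)·1121.78²/36 = 1214.09
  stratum D: (110/1940)²·(1 − 21/110)·4467.12²/21 = 2471.81
  stratum E: (580/1940)²·(1 − 88/580)·3591.88²/88 = 11116.1
V̂(ȳ_st) = 63933.1
SE(ȳ_st) = √63933.1 = 252.85

SE(ȳ_st) ≈ 252.9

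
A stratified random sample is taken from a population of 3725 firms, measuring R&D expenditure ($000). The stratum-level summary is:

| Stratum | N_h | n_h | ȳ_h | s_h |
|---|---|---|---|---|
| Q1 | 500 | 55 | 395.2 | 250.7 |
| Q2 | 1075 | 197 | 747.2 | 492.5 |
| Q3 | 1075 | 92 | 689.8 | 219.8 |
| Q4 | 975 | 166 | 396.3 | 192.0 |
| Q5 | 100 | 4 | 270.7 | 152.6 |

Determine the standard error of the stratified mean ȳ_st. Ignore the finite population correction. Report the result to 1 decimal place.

SE(ȳ_st) ≈ 13.6

V̂(ȳ_st) = Σ W_h² s_h²/n_h, with W_h = N_h/N and N = 3725:
  stratum Q1: (500/3725)²·250.7²/55 = 20.5889
  stratum Q2: (1075/3725)²·492.5²/197 = 102.544
  stratum Q3: (1075/3725)²·219.8²/92 = 43.7353
  stratum Q4: (975/3725)²·192.0²/166 = 15.2143
  stratum Q5: (100/3725)²·152.6²/4 = 4.19562
V̂(ȳ_st) = 186.278
SE(ȳ_st) = √186.278 = 13.6484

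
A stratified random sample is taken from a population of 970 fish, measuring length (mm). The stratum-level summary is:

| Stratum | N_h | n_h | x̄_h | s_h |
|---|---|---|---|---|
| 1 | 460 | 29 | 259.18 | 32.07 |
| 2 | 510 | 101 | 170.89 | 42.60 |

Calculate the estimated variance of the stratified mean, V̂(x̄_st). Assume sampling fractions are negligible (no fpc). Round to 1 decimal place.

V̂(x̄_st) = Σ W_h² s_h²/n_h, with W_h = N_h/N and N = 970:
  stratum 1: (460/970)²·32.07²/29 = 7.97576
  stratum 2: (510/970)²·42.60²/101 = 4.96701
V̂(x̄_st) = 12.9428

V̂(x̄_st) ≈ 12.9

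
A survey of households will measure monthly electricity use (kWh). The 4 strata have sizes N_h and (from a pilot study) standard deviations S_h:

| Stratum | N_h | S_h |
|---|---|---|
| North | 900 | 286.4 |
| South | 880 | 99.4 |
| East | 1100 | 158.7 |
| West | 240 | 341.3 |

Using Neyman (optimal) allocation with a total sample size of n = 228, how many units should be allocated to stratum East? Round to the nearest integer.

66

Neyman allocation: n_h = n · N_h S_h / Σ N_i S_i, with n = 228.
  stratum North: N_h·S_h = 900·286.4 = 257760.00
  stratum South: N_h·S_h = 880·99.4 = 87472.00
  stratum East: N_h·S_h = 1100·158.7 = 174570.00
  stratum West: N_h·S_h = 240·341.3 = 81912.00
Σ N_h S_h = 601714.00
n for stratum East = 228·174570.00/601714.00 = 66.148 → 66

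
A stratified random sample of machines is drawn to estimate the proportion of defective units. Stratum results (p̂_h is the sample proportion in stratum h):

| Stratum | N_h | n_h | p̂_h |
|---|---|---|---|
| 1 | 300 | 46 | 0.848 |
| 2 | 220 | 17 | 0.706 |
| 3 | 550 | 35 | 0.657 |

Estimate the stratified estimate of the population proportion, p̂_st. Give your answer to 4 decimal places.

p̂_st ≈ 0.7206

N = 1070; stratum weights W_h = N_h/N.
p̂_st = Σ W_h p̂_h = (300·0.848 + 220·0.706 + 550·0.657)/1070 = 0.72063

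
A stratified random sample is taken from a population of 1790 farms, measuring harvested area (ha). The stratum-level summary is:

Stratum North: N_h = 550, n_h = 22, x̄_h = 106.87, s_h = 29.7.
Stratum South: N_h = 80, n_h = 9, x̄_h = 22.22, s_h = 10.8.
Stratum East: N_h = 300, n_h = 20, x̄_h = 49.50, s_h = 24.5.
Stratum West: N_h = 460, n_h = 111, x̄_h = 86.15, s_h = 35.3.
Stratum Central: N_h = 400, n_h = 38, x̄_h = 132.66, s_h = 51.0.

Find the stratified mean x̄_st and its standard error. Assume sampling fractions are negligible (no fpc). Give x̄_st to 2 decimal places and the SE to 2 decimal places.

x̄_st = Σ W_h x̄_h = (550·106.87 + 80·22.22 + 300·49.50 + 460·86.15 + 400·132.66)/1790 = 93.91011
V̂(x̄_st) = Σ W_h² s_h²/n_h, with W_h = N_h/N and N = 1790:
  stratum North: (550/1790)²·29.7²/22 = 3.78538
  stratum South: (80/1790)²·10.8²/9 = 0.0258868
  stratum East: (300/1790)²·24.5²/20 = 0.843021
  stratum West: (460/1790)²·35.3²/111 = 0.741372
  stratum Central: (400/1790)²·51.0²/38 = 3.41799
V̂(x̄_st) = 8.81365
SE(x̄_st) = √8.81365 = 2.96878

x̄_st ≈ 93.91, SE ≈ 2.97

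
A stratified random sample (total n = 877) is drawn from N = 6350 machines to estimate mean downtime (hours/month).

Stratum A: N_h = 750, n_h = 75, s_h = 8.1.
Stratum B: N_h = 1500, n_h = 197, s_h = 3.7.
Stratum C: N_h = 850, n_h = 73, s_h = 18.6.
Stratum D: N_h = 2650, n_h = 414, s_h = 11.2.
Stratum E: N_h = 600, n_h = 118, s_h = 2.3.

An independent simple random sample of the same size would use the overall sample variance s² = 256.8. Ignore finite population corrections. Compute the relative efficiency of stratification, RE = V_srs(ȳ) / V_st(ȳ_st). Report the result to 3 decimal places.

V̂(ȳ_st) = Σ W_h² s_h²/n_h, with W_h = N_h/N and N = 6350:
  stratum A: (750/6350)²·8.1²/75 = 0.0122035
  stratum B: (1500/6350)²·3.7²/197 = 0.00387768
  stratum C: (850/6350)²·18.6²/73 = 0.0849168
  stratum D: (2650/6350)²·11.2²/414 = 0.0527691
  stratum E: (600/6350)²·2.3²/118 = 0.000400248
V_st = 0.154167
V_srs = s²/n = 256.8/877 = 0.292816
Relative efficiency = V_srs / V_st = 0.292816/0.154167 = 1.8993

RE ≈ 1.899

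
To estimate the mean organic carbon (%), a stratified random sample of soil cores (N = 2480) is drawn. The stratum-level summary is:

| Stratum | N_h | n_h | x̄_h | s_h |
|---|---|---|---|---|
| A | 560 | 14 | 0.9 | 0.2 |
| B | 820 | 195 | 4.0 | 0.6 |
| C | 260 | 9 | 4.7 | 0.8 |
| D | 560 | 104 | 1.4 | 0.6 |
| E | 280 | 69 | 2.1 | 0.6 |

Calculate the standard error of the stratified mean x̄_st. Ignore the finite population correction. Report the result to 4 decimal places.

SE(x̄_st) ≈ 0.0370

V̂(x̄_st) = Σ W_h² s_h²/n_h, with W_h = N_h/N and N = 2480:
  stratum A: (560/2480)²·0.2²/14 = 0.000145682
  stratum B: (820/2480)²·0.6²/195 = 0.000201833
  stratum C: (260/2480)²·0.8²/9 = 0.000781593
  stratum D: (560/2480)²·0.6²/104 = 0.000176499
  stratum E: (280/2480)²·0.6²/69 = 6.65068e-05
V̂(x̄_st) = 0.00137211
SE(x̄_st) = √0.00137211 = 0.0370421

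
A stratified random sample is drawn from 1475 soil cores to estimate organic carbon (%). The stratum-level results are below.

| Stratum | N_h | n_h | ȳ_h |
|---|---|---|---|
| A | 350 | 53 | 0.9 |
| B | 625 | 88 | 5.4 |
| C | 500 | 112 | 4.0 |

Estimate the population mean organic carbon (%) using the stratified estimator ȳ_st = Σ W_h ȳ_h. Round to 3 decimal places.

N = Σ N_h = 1475. Stratum weights W_h = N_h/N.
ȳ_st = (350·0.9 + 625·5.4 + 500·4.0) / 1475 = 3.85763

ȳ_st ≈ 3.858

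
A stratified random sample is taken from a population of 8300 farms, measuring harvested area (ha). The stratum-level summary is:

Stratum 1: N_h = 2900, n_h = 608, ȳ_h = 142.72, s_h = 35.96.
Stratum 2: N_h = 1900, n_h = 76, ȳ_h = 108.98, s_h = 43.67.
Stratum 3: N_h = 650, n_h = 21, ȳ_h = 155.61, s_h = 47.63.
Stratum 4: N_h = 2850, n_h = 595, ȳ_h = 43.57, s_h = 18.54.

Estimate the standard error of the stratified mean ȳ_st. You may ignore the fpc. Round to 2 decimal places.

SE(ȳ_st) ≈ 1.52

V̂(ȳ_st) = Σ W_h² s_h²/n_h, with W_h = N_h/N and N = 8300:
  stratum 1: (2900/8300)²·35.96²/608 = 0.259642
  stratum 2: (1900/8300)²·43.67²/76 = 1.31493
  stratum 3: (650/8300)²·47.63²/21 = 0.66254
  stratum 4: (2850/8300)²·18.54²/595 = 0.0681139
V̂(ȳ_st) = 2.30523
SE(ȳ_st) = √2.30523 = 1.5183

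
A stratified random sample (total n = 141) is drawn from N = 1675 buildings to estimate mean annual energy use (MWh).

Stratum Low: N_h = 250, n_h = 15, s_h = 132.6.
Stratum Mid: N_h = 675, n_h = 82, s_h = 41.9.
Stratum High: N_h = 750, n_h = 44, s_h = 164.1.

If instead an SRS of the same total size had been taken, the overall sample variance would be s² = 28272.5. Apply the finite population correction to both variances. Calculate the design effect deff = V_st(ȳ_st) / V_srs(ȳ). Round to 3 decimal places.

V̂(ȳ_st) = Σ W_h² (1 − n_h/N_h) s_h²/n_h, with W_h = N_h/N and N = 1675:
  stratum Low: (250/1675)²·(1 − 15/250)·132.6²/15 = 24.5456
  stratum Mid: (675/1675)²·(1 − 82/675)·41.9²/82 = 3.05452
  stratum High: (750/1675)²·(1 − 44/750)·164.1²/44 = 115.505
V_st = 143.105
V_srs = (1 − 141/1675)·28272.5/141 = 183.635
deff = V_st / V_srs = 143.105/183.635 = 0.7793

deff ≈ 0.779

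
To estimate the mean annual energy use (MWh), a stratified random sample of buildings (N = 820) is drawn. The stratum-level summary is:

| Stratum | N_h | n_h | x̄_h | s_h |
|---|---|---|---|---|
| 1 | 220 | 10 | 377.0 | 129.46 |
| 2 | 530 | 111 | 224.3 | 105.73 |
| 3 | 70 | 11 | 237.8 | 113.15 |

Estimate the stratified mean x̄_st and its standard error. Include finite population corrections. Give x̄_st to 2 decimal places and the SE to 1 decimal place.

x̄_st = Σ W_h x̄_h = (220·377.0 + 530·224.3 + 70·237.8)/820 = 266.42073
V̂(x̄_st) = Σ W_h² (1 − n_h/N_h) s_h²/n_h, with W_h = N_h/N and N = 820:
  stratum 1: (220/820)²·(1 − 10/220)·129.46²/10 = 115.156
  stratum 2: (530/820)²·(1 − 111/530)·105.73²/111 = 33.261
  stratum 3: (70/820)²·(1 − 11/70)·113.15²/11 = 7.14889
V̂(x̄_st) = 155.566
SE(x̄_st) = √155.566 = 12.4726

x̄_st ≈ 266.42, SE ≈ 12.5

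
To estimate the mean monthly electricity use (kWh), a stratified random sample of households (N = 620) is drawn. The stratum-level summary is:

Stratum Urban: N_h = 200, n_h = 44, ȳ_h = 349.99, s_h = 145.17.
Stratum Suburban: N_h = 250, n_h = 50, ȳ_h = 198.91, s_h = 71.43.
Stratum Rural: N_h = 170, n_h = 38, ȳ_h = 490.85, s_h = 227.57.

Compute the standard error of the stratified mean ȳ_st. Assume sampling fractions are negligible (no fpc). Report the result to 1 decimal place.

SE(ȳ_st) ≈ 13.0

V̂(ȳ_st) = Σ W_h² s_h²/n_h, with W_h = N_h/N and N = 620:
  stratum Urban: (200/620)²·145.17²/44 = 49.84
  stratum Suburban: (250/620)²·71.43²/50 = 16.5916
  stratum Rural: (170/620)²·227.57²/38 = 102.462
V̂(ȳ_st) = 168.893
SE(ȳ_st) = √168.893 = 12.9959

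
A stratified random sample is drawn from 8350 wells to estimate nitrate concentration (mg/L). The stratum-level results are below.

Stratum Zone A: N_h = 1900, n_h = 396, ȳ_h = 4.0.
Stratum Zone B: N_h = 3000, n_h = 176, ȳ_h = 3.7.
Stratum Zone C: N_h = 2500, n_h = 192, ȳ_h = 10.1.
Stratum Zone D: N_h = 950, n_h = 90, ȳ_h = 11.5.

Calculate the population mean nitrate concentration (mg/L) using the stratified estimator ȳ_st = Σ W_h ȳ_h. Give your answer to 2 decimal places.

N = Σ N_h = 8350. Stratum weights W_h = N_h/N.
ȳ_st = (1900·4.0 + 3000·3.7 + 2500·10.1 + 950·11.5) / 8350 = 6.5719

ȳ_st ≈ 6.57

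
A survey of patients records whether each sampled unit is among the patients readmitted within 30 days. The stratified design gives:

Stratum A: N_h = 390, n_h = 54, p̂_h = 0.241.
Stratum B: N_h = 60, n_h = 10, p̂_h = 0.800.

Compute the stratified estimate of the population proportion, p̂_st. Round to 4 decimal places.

p̂_st ≈ 0.3155

N = 450; stratum weights W_h = N_h/N.
p̂_st = Σ W_h p̂_h = (390·0.241 + 60·0.800)/450 = 0.31553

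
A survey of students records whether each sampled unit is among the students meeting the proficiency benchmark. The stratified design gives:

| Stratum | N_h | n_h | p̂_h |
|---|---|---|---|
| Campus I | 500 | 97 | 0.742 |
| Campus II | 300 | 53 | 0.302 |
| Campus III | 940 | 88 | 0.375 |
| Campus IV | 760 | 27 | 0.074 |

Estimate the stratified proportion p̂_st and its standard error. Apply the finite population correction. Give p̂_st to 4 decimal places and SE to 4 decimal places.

N = 2500; stratum weights W_h = N_h/N.
p̂_st = Σ W_h p̂_h = (500·0.742 + 300·0.302 + 940·0.375 + 760·0.074)/2500 = 0.34814
V̂(p̂_st) = Σ W_h² (1 − n_h/N_h) p̂_h(1−p̂_h)/(n_h−1):
  stratum Campus I: (500/2500)²·(1 − 97/500)·0.742·0.258/96 = 6.42906e-05
  stratum Campus II: (300/2500)²·(1 − 53/300)·0.302·0.698/52 = 4.80615e-05
  stratum Campus III: (940/2500)²·(1 − 88/940)·0.375·0.625/87 = 0.000345207
  stratum Campus IV: (760/2500)²·(1 − 27/760)·0.074·0.926/26 = 0.000234913
V̂(p̂_st) = 0.000692472; SE = √V̂ = 0.0263149

p̂_st ≈ 0.3481, SE ≈ 0.0263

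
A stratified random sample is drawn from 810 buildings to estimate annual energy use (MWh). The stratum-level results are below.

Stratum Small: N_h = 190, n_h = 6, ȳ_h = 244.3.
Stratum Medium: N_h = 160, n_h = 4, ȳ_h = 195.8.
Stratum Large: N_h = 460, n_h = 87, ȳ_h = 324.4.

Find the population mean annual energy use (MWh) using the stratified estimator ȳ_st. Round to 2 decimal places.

ȳ_st ≈ 280.21

N = Σ N_h = 810. Stratum weights W_h = N_h/N.
ȳ_st = (190·244.3 + 160·195.8 + 460·324.4) / 810 = 280.2086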